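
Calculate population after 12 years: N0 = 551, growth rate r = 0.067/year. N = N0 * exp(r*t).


r*t = 0.067 * 12 = 0.804
exp(0.804) = 2.23446
N = 551 * 2.23446 = 1231.19 ≈ 1231

1231


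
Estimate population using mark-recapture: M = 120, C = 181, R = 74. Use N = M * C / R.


N = M * C / R = 120 * 181 / 74 = 21720 / 74 = 293.51 ≈ 294

294 individuals


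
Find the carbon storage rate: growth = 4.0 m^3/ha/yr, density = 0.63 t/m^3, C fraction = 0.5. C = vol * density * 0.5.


C = 4.0 * 0.63 * 0.5 = 1.26 t C/ha/yr

1.26 t C/ha/yr


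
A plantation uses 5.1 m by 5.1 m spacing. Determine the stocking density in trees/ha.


N = 10000 / 5.1^2 = 10000 / 26.01 = 384.468 ≈ 384 trees/ha

384 trees/ha


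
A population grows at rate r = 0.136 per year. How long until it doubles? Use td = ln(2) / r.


td = ln(2) / 0.136 = 0.693147 / 0.136 = 5.09667 ≈ 5.1 years

5.1 years


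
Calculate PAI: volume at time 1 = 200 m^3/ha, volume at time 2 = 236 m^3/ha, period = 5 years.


PAI = (V2 - V1) / period = (236 - 200) / 5 = 36 / 5 = 7.20 m^3/ha/yr

7.20 m^3/ha/yr


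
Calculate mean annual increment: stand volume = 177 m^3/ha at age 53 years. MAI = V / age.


MAI = 177 / 53 = 3.3396 ≈ 3.34 m^3/ha/yr

3.34 m^3/ha/yr


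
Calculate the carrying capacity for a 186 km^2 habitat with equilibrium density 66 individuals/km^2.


K = 66 * 186 = 12276 individuals

12276 individuals


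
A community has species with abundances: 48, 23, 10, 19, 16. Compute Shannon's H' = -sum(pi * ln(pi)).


Total N = 48 + 23 + 10 + 19 + 16 = 116
Per-species terms:
  p = 48/116 = 0.413793; ln(p) = -0.882389; p*ln(p) = 0.413793 * (-0.882389) = -0.365126
  p = 23/116 = 0.198276; ln(p) = -1.618095; p*ln(p) = 0.198276 * (-1.618095) = -0.320829
  p = 10/116 = 0.086207; ln(p) = -2.451004; p*ln(p) = 0.086207 * (-2.451004) = -0.211294
  p = 19/116 = 0.163793; ln(p) = -1.809152; p*ln(p) = 0.163793 * (-1.809152) = -0.296326
  p = 16/116 = 0.137931; ln(p) = -1.981002; p*ln(p) = 0.137931 * (-1.981002) = -0.273242
sum(p*ln(p)) = (-0.365126) + (-0.320829) + (-0.211294) + (-0.296326) + (-0.273242) = -1.466817
H' = -(-1.466817) = 1.466817 ≈ 1.4668

1.4668


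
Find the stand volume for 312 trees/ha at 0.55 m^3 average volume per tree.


V_stand = 312 * 0.55 = 171.6 m^3/ha

171.6 m^3/ha


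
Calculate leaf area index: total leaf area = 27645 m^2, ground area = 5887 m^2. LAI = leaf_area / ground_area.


LAI = 27645 / 5887 = 4.6959 ≈ 4.70

4.70


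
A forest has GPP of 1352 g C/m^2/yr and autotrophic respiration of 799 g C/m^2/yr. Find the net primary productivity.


NPP = GPP - Ra = 1352 - 799 = 553 g C/m^2/yr

553 g C/m^2/yr


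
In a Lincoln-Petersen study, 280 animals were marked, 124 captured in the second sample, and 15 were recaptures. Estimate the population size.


N = M * C / R = 280 * 124 / 15 = 34720 / 15 = 2314.67 ≈ 2315

2315 individuals


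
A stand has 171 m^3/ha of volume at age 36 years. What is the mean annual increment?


MAI = 171 / 36 = 4.75 m^3/ha/yr

4.75 m^3/ha/yr


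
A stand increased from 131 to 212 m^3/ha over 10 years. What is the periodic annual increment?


PAI = (V2 - V1) / period = (212 - 131) / 10 = 81 / 10 = 8.10 m^3/ha/yr

8.10 m^3/ha/yr


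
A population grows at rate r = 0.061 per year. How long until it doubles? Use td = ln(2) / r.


td = ln(2) / 0.061 = 0.693147 / 0.061 = 11.3631 ≈ 11.4 years

11.4 years


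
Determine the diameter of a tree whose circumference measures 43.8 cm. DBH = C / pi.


DBH = C / pi = 43.8 / 3.141593 = 13.9420 ≈ 13.94 cm

13.94 cm


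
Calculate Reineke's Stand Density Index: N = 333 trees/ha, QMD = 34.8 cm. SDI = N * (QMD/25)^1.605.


QMD/25 = 34.8/25 = 1.392
(1.392)^1.605 = exp(1.605 * ln(1.392)) = exp(1.605 * 0.330742) = exp(0.530841) = 1.70036
SDI = 333 * 1.70036 = 566.220 ≈ 566

566


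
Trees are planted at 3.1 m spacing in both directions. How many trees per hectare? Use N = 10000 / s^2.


N = 10000 / 3.1^2 = 10000 / 9.61 = 1040.58 ≈ 1041 trees/ha

1041 trees/ha


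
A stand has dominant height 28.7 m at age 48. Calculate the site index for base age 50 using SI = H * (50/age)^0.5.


50/48 = 1.04167
(1.04167)^0.5 = 1.02062
SI = 28.7 * 1.02062 = 29.2918 ≈ 29.3 m

29.3 m


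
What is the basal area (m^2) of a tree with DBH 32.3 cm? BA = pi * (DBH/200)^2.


D/200 = 32.3/200 = 0.1615 m
(D/200)^2 = 0.1615^2 = 0.02608225
BA = 3.141593 * 0.02608225 = 0.0819398 ≈ 0.0819 m^2

0.0819 m^2


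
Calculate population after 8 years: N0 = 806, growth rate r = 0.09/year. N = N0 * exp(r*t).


r*t = 0.09 * 8 = 0.72
exp(0.72) = 2.05443
N = 806 * 2.05443 = 1655.87 ≈ 1656

1656


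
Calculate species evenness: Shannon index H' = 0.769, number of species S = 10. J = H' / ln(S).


ln(10) = 2.30259
J = H' / ln(S) = 0.769 / 2.30259 = 0.333972 ≈ 0.3340

0.3340


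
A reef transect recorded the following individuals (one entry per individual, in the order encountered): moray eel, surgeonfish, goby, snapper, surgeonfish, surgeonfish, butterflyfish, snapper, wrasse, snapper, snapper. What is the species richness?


Total individuals logged = 11
Distinct species (count of individuals): moray eel (1), surgeonfish (3), goby (1), snapper (4), butterflyfish (1), wrasse (1)
Species richness = number of distinct species = 6

6


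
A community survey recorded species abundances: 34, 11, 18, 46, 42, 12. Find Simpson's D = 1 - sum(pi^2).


Total N = 34 + 11 + 18 + 46 + 42 + 12 = 163
Per-species terms:
  p = 34/163 = 0.208589; p^2 = 0.208589^2 = 0.043509
  p = 11/163 = 0.067485; p^2 = 0.067485^2 = 0.004554
  p = 18/163 = 0.110429; p^2 = 0.110429^2 = 0.012195
  p = 46/163 = 0.282209; p^2 = 0.282209^2 = 0.079642
  p = 42/163 = 0.257669; p^2 = 0.257669^2 = 0.066393
  p = 12/163 = 0.073620; p^2 = 0.073620^2 = 0.005420
sum(p^2) = 0.043509 + 0.004554 + 0.012195 + 0.079642 + 0.066393 + 0.005420 = 0.211713
D = 1 - 0.211713 = 0.788287 ≈ 0.7883

0.7883


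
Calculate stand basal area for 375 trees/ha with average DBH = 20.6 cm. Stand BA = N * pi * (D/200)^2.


(D/200)^2 = (20.6/200)^2 = 0.103^2 = 0.010609
Individual BA = 3.141593 * 0.010609 = 0.0333292 m^2
Stand BA = 375 * 0.0333292 = 12.4985 ≈ 12.50 m^2/ha

12.50 m^2/ha


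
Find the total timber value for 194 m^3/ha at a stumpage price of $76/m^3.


Value = 194 * 76 = $14744/ha

$14744/ha


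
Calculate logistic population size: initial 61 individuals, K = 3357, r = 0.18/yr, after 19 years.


(K - N0)/N0 = (3357 - 61)/61 = 3296/61 = 54.0328
r*t = 0.18 * 19 = 3.42; exp(-3.42) = 0.0327124
54.0328 * 0.0327124 = 1.76754
1 + 1.76754 = 2.76754
N = 3357 / 2.76754 = 1212.99 ≈ 1213

1213


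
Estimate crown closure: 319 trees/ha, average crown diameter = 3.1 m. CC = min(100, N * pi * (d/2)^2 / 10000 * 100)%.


(d/2)^2 = (3.1/2)^2 = 1.55^2 = 2.4025
Crown area = 3.141593 * 2.4025 = 7.54768 m^2
N * area / 10000 * 100 = 319 * 7.54768 / 10000 * 100 = 24.0771
CC = min(100, 24.0771) = 24.0771 ≈ 24.1%

24.1%


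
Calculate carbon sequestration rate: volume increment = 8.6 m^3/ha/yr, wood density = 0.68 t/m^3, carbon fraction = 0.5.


C = 8.6 * 0.68 * 0.5 = 2.924 ≈ 2.92 t C/ha/yr

2.92 t C/ha/yr


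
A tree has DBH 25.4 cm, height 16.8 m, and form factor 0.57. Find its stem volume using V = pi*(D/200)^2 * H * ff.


(D/200)^2 = (25.4/200)^2 = 0.127^2 = 0.016129
BA = 3.141593 * 0.016129 = 0.0506708 m^2
V = 0.0506708 * 16.8 * 0.57 = 0.485224 ≈ 0.485 m^3

0.485 m^3


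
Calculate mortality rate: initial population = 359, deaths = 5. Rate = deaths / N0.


Mortality rate = 5 / 359 = 0.013928 ≈ 0.0139

0.0139


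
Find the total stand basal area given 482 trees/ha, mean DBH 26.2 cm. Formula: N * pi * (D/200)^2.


(D/200)^2 = (26.2/200)^2 = 0.131^2 = 0.017161
Individual BA = 3.141593 * 0.017161 = 0.0539129 m^2
Stand BA = 482 * 0.0539129 = 25.9860 ≈ 25.99 m^2/ha

25.99 m^2/ha


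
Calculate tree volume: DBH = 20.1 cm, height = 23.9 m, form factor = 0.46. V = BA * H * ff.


(D/200)^2 = (20.1/200)^2 = 0.1005^2 = 0.01010025
BA = 3.141593 * 0.01010025 = 0.0317309 m^2
V = 0.0317309 * 23.9 * 0.46 = 0.348850 ≈ 0.349 m^3

0.349 m^3


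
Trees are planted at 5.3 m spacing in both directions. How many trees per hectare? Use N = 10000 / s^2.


N = 10000 / 5.3^2 = 10000 / 28.09 = 355.999 ≈ 356 trees/ha

356 trees/ha


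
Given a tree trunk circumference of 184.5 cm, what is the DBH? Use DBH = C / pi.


DBH = C / pi = 184.5 / 3.141593 = 58.7282 ≈ 58.73 cm

58.73 cm


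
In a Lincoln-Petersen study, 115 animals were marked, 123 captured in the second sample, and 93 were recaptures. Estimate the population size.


N = M * C / R = 115 * 123 / 93 = 14145 / 93 = 152.10 ≈ 152

152 individuals


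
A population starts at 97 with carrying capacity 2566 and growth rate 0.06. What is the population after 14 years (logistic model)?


(K - N0)/N0 = (2566 - 97)/97 = 2469/97 = 25.4536
r*t = 0.06 * 14 = 0.84; exp(-0.84) = 0.431711
25.4536 * 0.431711 = 10.9886
1 + 10.9886 = 11.9886
N = 2566 / 11.9886 = 214.037 ≈ 214

214


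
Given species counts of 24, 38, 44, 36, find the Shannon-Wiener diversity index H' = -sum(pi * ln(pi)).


Total N = 24 + 38 + 44 + 36 = 142
Per-species terms:
  p = 24/142 = 0.169014; ln(p) = -1.777774; p*ln(p) = 0.169014 * (-1.777774) = -0.300469
  p = 38/142 = 0.267606; ln(p) = -1.318240; p*ln(p) = 0.267606 * (-1.318240) = -0.352769
  p = 44/142 = 0.309859; ln(p) = -1.171638; p*ln(p) = 0.309859 * (-1.171638) = -0.363043
  p = 36/142 = 0.253521; ln(p) = -1.372309; p*ln(p) = 0.253521 * (-1.372309) = -0.347909
sum(p*ln(p)) = (-0.300469) + (-0.352769) + (-0.363043) + (-0.347909) = -1.364190
H' = -(-1.364190) = 1.364190 ≈ 1.3642

1.3642


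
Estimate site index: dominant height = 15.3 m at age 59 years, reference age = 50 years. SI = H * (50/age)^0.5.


50/59 = 0.847458
(0.847458)^0.5 = 0.920575
SI = 15.3 * 0.920575 = 14.0848 ≈ 14.1 m

14.1 m


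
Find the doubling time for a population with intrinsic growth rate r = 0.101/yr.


td = ln(2) / 0.101 = 0.693147 / 0.101 = 6.86284 ≈ 6.9 years

6.9 years


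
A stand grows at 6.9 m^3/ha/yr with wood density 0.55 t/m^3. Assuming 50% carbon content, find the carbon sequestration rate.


C = 6.9 * 0.55 * 0.5 = 1.8975 ≈ 1.90 t C/ha/yr

1.90 t C/ha/yr


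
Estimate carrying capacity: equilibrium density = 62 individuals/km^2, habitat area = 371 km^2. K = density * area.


K = 62 * 371 = 23002 individuals

23002 individuals


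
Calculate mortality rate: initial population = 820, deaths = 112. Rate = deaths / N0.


Mortality rate = 112 / 820 = 0.136585 ≈ 0.1366

0.1366


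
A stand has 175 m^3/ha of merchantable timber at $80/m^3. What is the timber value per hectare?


Value = 175 * 80 = $14000/ha

$14000/ha


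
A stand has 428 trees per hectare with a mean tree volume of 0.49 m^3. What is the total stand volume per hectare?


V_stand = 428 * 0.49 = 209.72 ≈ 209.7 m^3/ha

209.7 m^3/ha


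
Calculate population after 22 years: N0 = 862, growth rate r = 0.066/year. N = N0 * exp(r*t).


r*t = 0.066 * 22 = 1.452
exp(1.452) = 4.27165
N = 862 * 4.27165 = 3682.16 ≈ 3682

3682


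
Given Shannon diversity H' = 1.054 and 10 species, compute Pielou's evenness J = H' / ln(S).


ln(10) = 2.30259
J = H' / ln(S) = 1.054 / 2.30259 = 0.457745 ≈ 0.4577

0.4577


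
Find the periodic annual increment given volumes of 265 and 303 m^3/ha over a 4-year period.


PAI = (V2 - V1) / period = (303 - 265) / 4 = 38 / 4 = 9.50 m^3/ha/yr

9.50 m^3/ha/yr


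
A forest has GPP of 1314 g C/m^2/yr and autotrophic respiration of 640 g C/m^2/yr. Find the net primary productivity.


NPP = GPP - Ra = 1314 - 640 = 674 g C/m^2/yr

674 g C/m^2/yr


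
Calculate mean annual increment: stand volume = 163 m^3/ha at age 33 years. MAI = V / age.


MAI = 163 / 33 = 4.9394 ≈ 4.94 m^3/ha/yr

4.94 m^3/ha/yr


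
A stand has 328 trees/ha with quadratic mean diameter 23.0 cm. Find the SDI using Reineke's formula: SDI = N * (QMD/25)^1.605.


QMD/25 = 23.0/25 = 0.92
(0.92)^1.605 = exp(1.605 * ln(0.92)) = exp(1.605 * (-0.0833816)) = exp(-0.133827) = 0.874741
SDI = 328 * 0.874741 = 286.915 ≈ 287

287


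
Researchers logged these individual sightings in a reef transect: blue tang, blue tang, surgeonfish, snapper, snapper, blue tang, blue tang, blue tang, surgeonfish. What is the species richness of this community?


Total individuals logged = 9
Distinct species (count of individuals): blue tang (5), surgeonfish (2), snapper (2)
Species richness = number of distinct species = 3

3


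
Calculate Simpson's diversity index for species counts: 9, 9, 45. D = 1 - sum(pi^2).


Total N = 9 + 9 + 45 = 63
Per-species terms:
  p = 9/63 = 0.142857; p^2 = 0.142857^2 = 0.020408
  p = 9/63 = 0.142857; p^2 = 0.142857^2 = 0.020408
  p = 45/63 = 0.714286; p^2 = 0.714286^2 = 0.510204
sum(p^2) = 0.020408 + 0.020408 + 0.510204 = 0.551020
D = 1 - 0.551020 = 0.448980 ≈ 0.4490

0.4490


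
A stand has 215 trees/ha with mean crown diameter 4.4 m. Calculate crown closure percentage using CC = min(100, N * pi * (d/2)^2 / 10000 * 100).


(d/2)^2 = (4.4/2)^2 = 2.2^2 = 4.84
Crown area = 3.141593 * 4.84 = 15.2053 m^2
N * area / 10000 * 100 = 215 * 15.2053 / 10000 * 100 = 32.6914
CC = min(100, 32.6914) = 32.6914 ≈ 32.7%

32.7%


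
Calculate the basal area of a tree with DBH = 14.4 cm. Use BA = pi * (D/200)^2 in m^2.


D/200 = 14.4/200 = 0.072 m
(D/200)^2 = 0.072^2 = 0.005184
BA = 3.141593 * 0.005184 = 0.0162860 ≈ 0.0163 m^2

0.0163 m^2


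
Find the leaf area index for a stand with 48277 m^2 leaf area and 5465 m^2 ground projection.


LAI = 48277 / 5465 = 8.8339 ≈ 8.83

8.83


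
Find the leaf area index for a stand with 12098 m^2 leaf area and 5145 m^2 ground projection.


LAI = 12098 / 5145 = 2.3514 ≈ 2.35

2.35


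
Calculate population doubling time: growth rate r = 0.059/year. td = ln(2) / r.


td = ln(2) / 0.059 = 0.693147 / 0.059 = 11.7483 ≈ 11.7 years

11.7 years


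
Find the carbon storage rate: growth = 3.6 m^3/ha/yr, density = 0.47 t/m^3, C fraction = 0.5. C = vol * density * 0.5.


C = 3.6 * 0.47 * 0.5 = 0.846 ≈ 0.85 t C/ha/yr

0.85 t C/ha/yr


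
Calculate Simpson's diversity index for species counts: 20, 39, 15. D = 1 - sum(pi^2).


Total N = 20 + 39 + 15 = 74
Per-species terms:
  p = 20/74 = 0.270270; p^2 = 0.270270^2 = 0.073046
  p = 39/74 = 0.527027; p^2 = 0.527027^2 = 0.277757
  p = 15/74 = 0.202703; p^2 = 0.202703^2 = 0.041089
sum(p^2) = 0.073046 + 0.277757 + 0.041089 = 0.391892
D = 1 - 0.391892 = 0.608108 ≈ 0.6081

0.6081


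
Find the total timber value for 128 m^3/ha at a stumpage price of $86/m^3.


Value = 128 * 86 = $11008/ha

$11008/ha


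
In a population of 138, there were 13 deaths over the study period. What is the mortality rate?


Mortality rate = 13 / 138 = 0.094203 ≈ 0.0942

0.0942


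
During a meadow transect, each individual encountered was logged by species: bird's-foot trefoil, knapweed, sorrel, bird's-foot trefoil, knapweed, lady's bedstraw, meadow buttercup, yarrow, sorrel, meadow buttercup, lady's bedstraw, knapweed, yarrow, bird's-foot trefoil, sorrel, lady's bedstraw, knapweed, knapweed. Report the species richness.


Total individuals logged = 18
Distinct species (count of individuals): bird's-foot trefoil (3), knapweed (5), sorrel (3), lady's bedstraw (3), meadow buttercup (2), yarrow (2)
Species richness = number of distinct species = 6

6


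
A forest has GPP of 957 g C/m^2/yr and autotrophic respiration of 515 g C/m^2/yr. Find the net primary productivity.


NPP = GPP - Ra = 957 - 515 = 442 g C/m^2/yr

442 g C/m^2/yr


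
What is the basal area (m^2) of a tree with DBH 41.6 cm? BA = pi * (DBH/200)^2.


D/200 = 41.6/200 = 0.208 m
(D/200)^2 = 0.208^2 = 0.043264
BA = 3.141593 * 0.043264 = 0.135918 ≈ 0.1359 m^2

0.1359 m^2


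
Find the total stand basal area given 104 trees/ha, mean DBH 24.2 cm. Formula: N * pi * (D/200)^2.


(D/200)^2 = (24.2/200)^2 = 0.121^2 = 0.014641
Individual BA = 3.141593 * 0.014641 = 0.0459961 m^2
Stand BA = 104 * 0.0459961 = 4.78359 ≈ 4.78 m^2/ha

4.78 m^2/ha


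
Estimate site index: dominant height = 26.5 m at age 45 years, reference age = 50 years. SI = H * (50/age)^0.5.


50/45 = 1.11111
(1.11111)^0.5 = 1.05409
SI = 26.5 * 1.05409 = 27.9334 ≈ 27.9 m

27.9 m


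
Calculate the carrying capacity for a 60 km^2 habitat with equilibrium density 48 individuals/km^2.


K = 48 * 60 = 2880 individuals

2880 individuals


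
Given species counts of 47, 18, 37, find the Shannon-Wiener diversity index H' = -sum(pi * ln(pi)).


Total N = 47 + 18 + 37 = 102
Per-species terms:
  p = 47/102 = 0.460784; ln(p) = -0.774826; p*ln(p) = 0.460784 * (-0.774826) = -0.357027
  p = 18/102 = 0.176471; ln(p) = -1.734599; p*ln(p) = 0.176471 * (-1.734599) = -0.306106
  p = 37/102 = 0.362745; ln(p) = -1.014055; p*ln(p) = 0.362745 * (-1.014055) = -0.367843
sum(p*ln(p)) = (-0.357027) + (-0.306106) + (-0.367843) = -1.030976
H' = -(-1.030976) = 1.030976 ≈ 1.0310

1.0310


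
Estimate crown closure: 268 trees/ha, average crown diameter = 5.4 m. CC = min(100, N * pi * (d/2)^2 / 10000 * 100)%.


(d/2)^2 = (5.4/2)^2 = 2.7^2 = 7.29
Crown area = 3.141593 * 7.29 = 22.9022 m^2
N * area / 10000 * 100 = 268 * 22.9022 / 10000 * 100 = 61.3779
CC = min(100, 61.3779) = 61.3779 ≈ 61.4%

61.4%


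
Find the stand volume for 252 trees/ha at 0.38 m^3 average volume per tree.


V_stand = 252 * 0.38 = 95.76 ≈ 95.8 m^3/ha

95.8 m^3/ha


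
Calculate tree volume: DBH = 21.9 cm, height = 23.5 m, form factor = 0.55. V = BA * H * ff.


(D/200)^2 = (21.9/200)^2 = 0.1095^2 = 0.01199025
BA = 3.141593 * 0.01199025 = 0.0376685 m^2
V = 0.0376685 * 23.5 * 0.55 = 0.486865 ≈ 0.487 m^3

0.487 m^3


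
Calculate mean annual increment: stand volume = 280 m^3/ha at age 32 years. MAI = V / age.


MAI = 280 / 32 = 8.75 m^3/ha/yr

8.75 m^3/ha/yr


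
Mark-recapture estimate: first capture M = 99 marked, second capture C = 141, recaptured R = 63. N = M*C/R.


N = M * C / R = 99 * 141 / 63 = 13959 / 63 = 221.57 ≈ 222

222 individuals


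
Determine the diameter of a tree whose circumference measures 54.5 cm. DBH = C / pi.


DBH = C / pi = 54.5 / 3.141593 = 17.3479 ≈ 17.35 cm

17.35 cm


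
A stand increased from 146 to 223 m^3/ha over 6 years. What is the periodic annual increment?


PAI = (V2 - V1) / period = (223 - 146) / 6 = 77 / 6 = 12.8333 ≈ 12.83 m^3/ha/yr

12.83 m^3/ha/yr


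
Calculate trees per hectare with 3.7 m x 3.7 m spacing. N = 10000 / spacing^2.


N = 10000 / 3.7^2 = 10000 / 13.69 = 730.460 ≈ 730 trees/ha

730 trees/ha


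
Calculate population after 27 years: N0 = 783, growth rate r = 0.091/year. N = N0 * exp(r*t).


r*t = 0.091 * 27 = 2.457
exp(2.457) = 11.6697
N = 783 * 11.6697 = 9137.38 ≈ 9137

9137


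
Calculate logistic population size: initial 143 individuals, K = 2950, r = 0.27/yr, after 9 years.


(K - N0)/N0 = (2950 - 143)/143 = 2807/143 = 19.6294
r*t = 0.27 * 9 = 2.43; exp(-2.43) = 0.0880368
19.6294 * 0.0880368 = 1.72811
1 + 1.72811 = 2.72811
N = 2950 / 2.72811 = 1081.33 ≈ 1081

1081


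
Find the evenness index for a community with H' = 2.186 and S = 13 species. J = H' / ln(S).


ln(13) = 2.56495
J = H' / ln(S) = 2.186 / 2.56495 = 0.852258 ≈ 0.8523

0.8523


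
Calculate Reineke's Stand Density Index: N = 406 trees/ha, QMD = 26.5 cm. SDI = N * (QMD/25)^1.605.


QMD/25 = 26.5/25 = 1.06
(1.06)^1.605 = exp(1.605 * ln(1.06)) = exp(1.605 * 0.0582689) = exp(0.0935216) = 1.09803
SDI = 406 * 1.09803 = 445.800 ≈ 446

446


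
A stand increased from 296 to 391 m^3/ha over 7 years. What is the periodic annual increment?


PAI = (V2 - V1) / period = (391 - 296) / 7 = 95 / 7 = 13.5714 ≈ 13.57 m^3/ha/yr

13.57 m^3/ha/yr


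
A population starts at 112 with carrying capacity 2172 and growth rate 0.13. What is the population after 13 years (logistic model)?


(K - N0)/N0 = (2172 - 112)/112 = 2060/112 = 18.3929
r*t = 0.13 * 13 = 1.69; exp(-1.69) = 0.184520
18.3929 * 0.184520 = 3.39386
1 + 3.39386 = 4.39386
N = 2172 / 4.39386 = 494.326 ≈ 494

494


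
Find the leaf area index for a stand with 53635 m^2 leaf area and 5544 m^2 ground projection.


LAI = 53635 / 5544 = 9.6744 ≈ 9.67

9.67


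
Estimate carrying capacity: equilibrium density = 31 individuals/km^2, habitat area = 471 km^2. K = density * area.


K = 31 * 471 = 14601 individuals

14601 individuals


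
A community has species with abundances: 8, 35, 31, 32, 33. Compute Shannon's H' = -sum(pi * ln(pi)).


Total N = 8 + 35 + 31 + 32 + 33 = 139
Per-species terms:
  p = 8/139 = 0.057554; ln(p) = -2.855032; p*ln(p) = 0.057554 * (-2.855032) = -0.164319
  p = 35/139 = 0.251799; ln(p) = -1.379124; p*ln(p) = 0.251799 * (-1.379124) = -0.347262
  p = 31/139 = 0.223022; ln(p) = -1.500485; p*ln(p) = 0.223022 * (-1.500485) = -0.334641
  p = 32/139 = 0.230216; ln(p) = -1.468737; p*ln(p) = 0.230216 * (-1.468737) = -0.338127
  p = 33/139 = 0.237410; ln(p) = -1.437967; p*ln(p) = 0.237410 * (-1.437967) = -0.341388
sum(p*ln(p)) = (-0.164319) + (-0.347262) + (-0.334641) + (-0.338127) + (-0.341388) = -1.525737
H' = -(-1.525737) = 1.525737 ≈ 1.5257

1.5257


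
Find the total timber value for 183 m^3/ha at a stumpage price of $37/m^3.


Value = 183 * 37 = $6771/ha

$6771/ha


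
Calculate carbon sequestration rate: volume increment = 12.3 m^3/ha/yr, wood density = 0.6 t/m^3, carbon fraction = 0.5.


C = 12.3 * 0.6 * 0.5 = 3.69 t C/ha/yr

3.69 t C/ha/yr


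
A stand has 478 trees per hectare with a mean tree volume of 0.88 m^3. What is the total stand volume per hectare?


V_stand = 478 * 0.88 = 420.64 ≈ 420.6 m^3/ha

420.6 m^3/ha


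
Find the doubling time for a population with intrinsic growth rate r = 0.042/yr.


td = ln(2) / 0.042 = 0.693147 / 0.042 = 16.5035 ≈ 16.5 years

16.5 years


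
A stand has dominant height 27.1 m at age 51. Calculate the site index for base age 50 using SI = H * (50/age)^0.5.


50/51 = 0.980392
(0.980392)^0.5 = 0.990147
SI = 27.1 * 0.990147 = 26.8330 ≈ 26.8 m

26.8 m


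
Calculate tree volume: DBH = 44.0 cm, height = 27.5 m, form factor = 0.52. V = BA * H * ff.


(D/200)^2 = (44.0/200)^2 = 0.22^2 = 0.0484
BA = 3.141593 * 0.0484 = 0.152053 m^2
V = 0.152053 * 27.5 * 0.52 = 2.17436 ≈ 2.174 m^3

2.174 m^3


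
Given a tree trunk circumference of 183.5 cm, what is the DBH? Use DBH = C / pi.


DBH = C / pi = 183.5 / 3.141593 = 58.4099 ≈ 58.41 cm

58.41 cm


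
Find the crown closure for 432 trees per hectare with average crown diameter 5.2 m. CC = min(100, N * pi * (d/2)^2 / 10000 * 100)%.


(d/2)^2 = (5.2/2)^2 = 2.6^2 = 6.76
Crown area = 3.141593 * 6.76 = 21.2372 m^2
N * area / 10000 * 100 = 432 * 21.2372 / 10000 * 100 = 91.7447
CC = min(100, 91.7447) = 91.7447 ≈ 91.7%

91.7%


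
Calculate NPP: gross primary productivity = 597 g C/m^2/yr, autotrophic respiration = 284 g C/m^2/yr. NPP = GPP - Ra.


NPP = GPP - Ra = 597 - 284 = 313 g C/m^2/yr

313 g C/m^2/yr


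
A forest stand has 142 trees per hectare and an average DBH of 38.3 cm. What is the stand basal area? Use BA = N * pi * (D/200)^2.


(D/200)^2 = (38.3/200)^2 = 0.1915^2 = 0.03667225
Individual BA = 3.141593 * 0.03667225 = 0.115209 m^2
Stand BA = 142 * 0.115209 = 16.3597 ≈ 16.36 m^2/ha

16.36 m^2/ha


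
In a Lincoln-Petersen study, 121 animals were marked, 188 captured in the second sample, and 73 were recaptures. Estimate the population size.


N = M * C / R = 121 * 188 / 73 = 22748 / 73 = 311.62 ≈ 312

312 individuals


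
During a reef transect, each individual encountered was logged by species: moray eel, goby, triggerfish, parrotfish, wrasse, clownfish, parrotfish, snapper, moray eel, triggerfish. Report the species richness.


Total individuals logged = 10
Distinct species (count of individuals): moray eel (2), goby (1), triggerfish (2), parrotfish (2), wrasse (1), clownfish (1), snapper (1)
Species richness = number of distinct species = 7

7


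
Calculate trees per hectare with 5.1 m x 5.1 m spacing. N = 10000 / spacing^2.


N = 10000 / 5.1^2 = 10000 / 26.01 = 384.468 ≈ 384 trees/ha

384 trees/ha


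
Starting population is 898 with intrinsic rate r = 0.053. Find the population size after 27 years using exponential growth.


r*t = 0.053 * 27 = 1.431
exp(1.431) = 4.18288
N = 898 * 4.18288 = 3756.23 ≈ 3756

3756


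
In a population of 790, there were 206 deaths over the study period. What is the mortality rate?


Mortality rate = 206 / 790 = 0.260759 ≈ 0.2608

0.2608


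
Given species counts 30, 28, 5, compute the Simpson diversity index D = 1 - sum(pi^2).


Total N = 30 + 28 + 5 = 63
Per-species terms:
  p = 30/63 = 0.476190; p^2 = 0.476190^2 = 0.226757
  p = 28/63 = 0.444444; p^2 = 0.444444^2 = 0.197530
  p = 5/63 = 0.079365; p^2 = 0.079365^2 = 0.006299
sum(p^2) = 0.226757 + 0.197530 + 0.006299 = 0.430586
D = 1 - 0.430586 = 0.569414 ≈ 0.5694

0.5694


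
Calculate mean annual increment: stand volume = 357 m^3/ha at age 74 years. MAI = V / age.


MAI = 357 / 74 = 4.8243 ≈ 4.82 m^3/ha/yr

4.82 m^3/ha/yr


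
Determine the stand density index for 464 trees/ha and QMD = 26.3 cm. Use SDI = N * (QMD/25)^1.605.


QMD/25 = 26.3/25 = 1.052
(1.052)^1.605 = exp(1.605 * ln(1.052)) = exp(1.605 * 0.0506931) = exp(0.0813624) = 1.08476
SDI = 464 * 1.08476 = 503.329 ≈ 503

503


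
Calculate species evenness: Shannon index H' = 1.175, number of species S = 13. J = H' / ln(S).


ln(13) = 2.56495
J = H' / ln(S) = 1.175 / 2.56495 = 0.458099 ≈ 0.4581

0.4581


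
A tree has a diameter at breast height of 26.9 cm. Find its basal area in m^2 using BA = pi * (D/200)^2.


D/200 = 26.9/200 = 0.1345 m
(D/200)^2 = 0.1345^2 = 0.01809025
BA = 3.141593 * 0.01809025 = 0.0568322 ≈ 0.0568 m^2

0.0568 m^2


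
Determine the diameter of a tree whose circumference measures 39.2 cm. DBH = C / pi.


DBH = C / pi = 39.2 / 3.141593 = 12.4777 ≈ 12.48 cm

12.48 cm


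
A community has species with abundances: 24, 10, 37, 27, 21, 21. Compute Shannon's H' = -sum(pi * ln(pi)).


Total N = 24 + 10 + 37 + 27 + 21 + 21 = 140
Per-species terms:
  p = 24/140 = 0.171429; ln(p) = -1.763586; p*ln(p) = 0.171429 * (-1.763586) = -0.302330
  p = 10/140 = 0.071429; ln(p) = -2.639051; p*ln(p) = 0.071429 * (-2.639051) = -0.188505
  p = 37/140 = 0.264286; ln(p) = -1.330723; p*ln(p) = 0.264286 * (-1.330723) = -0.351691
  p = 27/140 = 0.192857; ln(p) = -1.645806; p*ln(p) = 0.192857 * (-1.645806) = -0.317405
  p = 21/140 = 0.150000; ln(p) = -1.897120; p*ln(p) = 0.150000 * (-1.897120) = -0.284568
  p = 21/140 = 0.150000; ln(p) = -1.897120; p*ln(p) = 0.150000 * (-1.897120) = -0.284568
sum(p*ln(p)) = (-0.302330) + (-0.188505) + (-0.351691) + (-0.317405) + (-0.284568) + (-0.284568) = -1.729067
H' = -(-1.729067) = 1.729067 ≈ 1.7291

1.7291


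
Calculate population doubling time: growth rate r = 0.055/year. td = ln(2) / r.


td = ln(2) / 0.055 = 0.693147 / 0.055 = 12.6027 ≈ 12.6 years

12.6 years


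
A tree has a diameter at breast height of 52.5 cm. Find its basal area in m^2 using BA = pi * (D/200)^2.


D/200 = 52.5/200 = 0.2625 m
(D/200)^2 = 0.2625^2 = 0.06890625
BA = 3.141593 * 0.06890625 = 0.216475 ≈ 0.2165 m^2

0.2165 m^2


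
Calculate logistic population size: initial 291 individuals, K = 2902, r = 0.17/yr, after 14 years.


(K - N0)/N0 = (2902 - 291)/291 = 2611/291 = 8.97251
r*t = 0.17 * 14 = 2.38; exp(-2.38) = 0.0925506
8.97251 * 0.0925506 = 0.830411
1 + 0.830411 = 1.83041
N = 2902 / 1.83041 = 1585.44 ≈ 1585

1585


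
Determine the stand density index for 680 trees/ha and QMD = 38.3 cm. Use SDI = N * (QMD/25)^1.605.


QMD/25 = 38.3/25 = 1.532
(1.532)^1.605 = exp(1.605 * ln(1.532)) = exp(1.605 * 0.426574) = exp(0.684651) = 1.98308
SDI = 680 * 1.98308 = 1348.49 ≈ 1348

1348


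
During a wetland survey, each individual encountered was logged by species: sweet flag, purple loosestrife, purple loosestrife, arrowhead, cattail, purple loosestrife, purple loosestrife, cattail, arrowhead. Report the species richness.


Total individuals logged = 9
Distinct species (count of individuals): sweet flag (1), purple loosestrife (4), arrowhead (2), cattail (2)
Species richness = number of distinct species = 4

4


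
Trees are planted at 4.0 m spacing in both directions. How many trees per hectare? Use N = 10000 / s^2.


N = 10000 / 4.0^2 = 10000 / 16 = 625.000 ≈ 625 trees/ha

625 trees/ha


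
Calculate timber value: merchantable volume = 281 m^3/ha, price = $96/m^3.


Value = 281 * 96 = $26976/ha

$26976/ha


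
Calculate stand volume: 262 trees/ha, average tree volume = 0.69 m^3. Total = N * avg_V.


V_stand = 262 * 0.69 = 180.78 ≈ 180.8 m^3/ha

180.8 m^3/ha


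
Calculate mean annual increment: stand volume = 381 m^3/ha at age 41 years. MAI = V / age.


MAI = 381 / 41 = 9.2927 ≈ 9.29 m^3/ha/yr

9.29 m^3/ha/yr


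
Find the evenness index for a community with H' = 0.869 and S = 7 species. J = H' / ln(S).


ln(7) = 1.94591
J = H' / ln(S) = 0.869 / 1.94591 = 0.446578 ≈ 0.4466

0.4466


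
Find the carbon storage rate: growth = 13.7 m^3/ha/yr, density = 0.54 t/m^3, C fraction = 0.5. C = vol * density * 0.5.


C = 13.7 * 0.54 * 0.5 = 3.699 ≈ 3.70 t C/ha/yr

3.70 t C/ha/yr


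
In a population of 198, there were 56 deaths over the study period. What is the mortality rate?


Mortality rate = 56 / 198 = 0.282828 ≈ 0.2828

0.2828


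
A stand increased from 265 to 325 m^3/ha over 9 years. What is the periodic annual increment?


PAI = (V2 - V1) / period = (325 - 265) / 9 = 60 / 9 = 6.6667 ≈ 6.67 m^3/ha/yr

6.67 m^3/ha/yr


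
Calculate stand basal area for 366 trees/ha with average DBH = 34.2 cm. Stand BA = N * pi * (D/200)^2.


(D/200)^2 = (34.2/200)^2 = 0.171^2 = 0.029241
Individual BA = 3.141593 * 0.029241 = 0.0918633 m^2
Stand BA = 366 * 0.0918633 = 33.6220 ≈ 33.62 m^2/ha

33.62 m^2/ha


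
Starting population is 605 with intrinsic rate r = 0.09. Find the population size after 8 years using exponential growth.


r*t = 0.09 * 8 = 0.72
exp(0.72) = 2.05443
N = 605 * 2.05443 = 1242.93 ≈ 1243

1243


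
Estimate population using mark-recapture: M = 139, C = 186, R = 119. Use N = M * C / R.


N = M * C / R = 139 * 186 / 119 = 25854 / 119 = 217.26 ≈ 217

217 individuals


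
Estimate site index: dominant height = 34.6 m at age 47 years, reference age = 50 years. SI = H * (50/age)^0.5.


50/47 = 1.06383
(1.06383)^0.5 = 1.03142
SI = 34.6 * 1.03142 = 35.6871 ≈ 35.7 m

35.7 m


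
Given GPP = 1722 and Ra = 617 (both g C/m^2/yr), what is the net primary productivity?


NPP = GPP - Ra = 1722 - 617 = 1105 g C/m^2/yr

1105 g C/m^2/yr


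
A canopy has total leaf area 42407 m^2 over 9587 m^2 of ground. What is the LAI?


LAI = 42407 / 9587 = 4.4234 ≈ 4.42

4.42


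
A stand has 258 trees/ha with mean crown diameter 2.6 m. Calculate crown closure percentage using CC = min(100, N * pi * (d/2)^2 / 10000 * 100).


(d/2)^2 = (2.6/2)^2 = 1.3^2 = 1.69
Crown area = 3.141593 * 1.69 = 5.30929 m^2
N * area / 10000 * 100 = 258 * 5.30929 / 10000 * 100 = 13.6980
CC = min(100, 13.6980) = 13.6980 ≈ 13.7%

13.7%


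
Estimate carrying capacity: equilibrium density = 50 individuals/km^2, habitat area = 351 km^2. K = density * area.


K = 50 * 351 = 17550 individuals

17550 individuals


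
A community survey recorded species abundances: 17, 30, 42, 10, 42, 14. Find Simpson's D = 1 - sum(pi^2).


Total N = 17 + 30 + 42 + 10 + 42 + 14 = 155
Per-species terms:
  p = 17/155 = 0.109677; p^2 = 0.109677^2 = 0.012029
  p = 30/155 = 0.193548; p^2 = 0.193548^2 = 0.037461
  p = 42/155 = 0.270968; p^2 = 0.270968^2 = 0.073424
  p = 10/155 = 0.064516; p^2 = 0.064516^2 = 0.004162
  p = 42/155 = 0.270968; p^2 = 0.270968^2 = 0.073424
  p = 14/155 = 0.090323; p^2 = 0.090323^2 = 0.008158
sum(p^2) = 0.012029 + 0.037461 + 0.073424 + 0.004162 + 0.073424 + 0.008158 = 0.208658
D = 1 - 0.208658 = 0.791342 ≈ 0.7913

0.7913


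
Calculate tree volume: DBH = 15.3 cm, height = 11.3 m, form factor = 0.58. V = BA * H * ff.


(D/200)^2 = (15.3/200)^2 = 0.0765^2 = 0.00585225
BA = 3.141593 * 0.00585225 = 0.0183854 m^2
V = 0.0183854 * 11.3 * 0.58 = 0.120498 ≈ 0.120 m^3

0.120 m^3


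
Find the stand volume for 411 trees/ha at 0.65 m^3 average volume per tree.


V_stand = 411 * 0.65 = 267.15 ≈ 267.2 m^3/ha

267.2 m^3/ha


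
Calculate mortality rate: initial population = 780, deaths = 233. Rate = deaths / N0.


Mortality rate = 233 / 780 = 0.298718 ≈ 0.2987

0.2987


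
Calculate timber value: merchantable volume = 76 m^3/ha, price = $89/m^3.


Value = 76 * 89 = $6764/ha

$6764/ha


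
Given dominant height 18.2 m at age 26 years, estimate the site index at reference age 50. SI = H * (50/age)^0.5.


50/26 = 1.92308
(1.92308)^0.5 = 1.38675
SI = 18.2 * 1.38675 = 25.2389 ≈ 25.2 m

25.2 m


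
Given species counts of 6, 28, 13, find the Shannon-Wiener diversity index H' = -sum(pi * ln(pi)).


Total N = 6 + 28 + 13 = 47
Per-species terms:
  p = 6/47 = 0.127660; ln(p) = -2.058385; p*ln(p) = 0.127660 * (-2.058385) = -0.262773
  p = 28/47 = 0.595745; ln(p) = -0.517943; p*ln(p) = 0.595745 * (-0.517943) = -0.308562
  p = 13/47 = 0.276596; ln(p) = -1.285197; p*ln(p) = 0.276596 * (-1.285197) = -0.355480
sum(p*ln(p)) = (-0.262773) + (-0.308562) + (-0.355480) = -0.926815
H' = -(-0.926815) = 0.926815 ≈ 0.9268

0.9268


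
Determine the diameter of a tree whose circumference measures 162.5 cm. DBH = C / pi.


DBH = C / pi = 162.5 / 3.141593 = 51.7254 ≈ 51.73 cm

51.73 cm


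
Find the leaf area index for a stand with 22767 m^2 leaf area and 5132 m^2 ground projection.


LAI = 22767 / 5132 = 4.4363 ≈ 4.44

4.44


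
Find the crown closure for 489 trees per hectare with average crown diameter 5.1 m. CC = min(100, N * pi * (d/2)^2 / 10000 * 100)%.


(d/2)^2 = (5.1/2)^2 = 2.55^2 = 6.5025
Crown area = 3.141593 * 6.5025 = 20.4282 m^2
N * area / 10000 * 100 = 489 * 20.4282 / 10000 * 100 = 99.8939
CC = min(100, 99.8939) = 99.8939 ≈ 99.9%

99.9%


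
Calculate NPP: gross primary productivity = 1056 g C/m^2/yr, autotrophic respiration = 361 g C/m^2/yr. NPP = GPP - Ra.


NPP = GPP - Ra = 1056 - 361 = 695 g C/m^2/yr

695 g C/m^2/yr


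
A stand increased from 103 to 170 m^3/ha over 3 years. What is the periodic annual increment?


PAI = (V2 - V1) / period = (170 - 103) / 3 = 67 / 3 = 22.3333 ≈ 22.33 m^3/ha/yr

22.33 m^3/ha/yr


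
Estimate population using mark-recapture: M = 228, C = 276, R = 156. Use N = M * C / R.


N = M * C / R = 228 * 276 / 156 = 62928 / 156 = 403.38 ≈ 403

403 individuals


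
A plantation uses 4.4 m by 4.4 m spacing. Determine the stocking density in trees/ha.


N = 10000 / 4.4^2 = 10000 / 19.36 = 516.529 ≈ 517 trees/ha

517 trees/ha


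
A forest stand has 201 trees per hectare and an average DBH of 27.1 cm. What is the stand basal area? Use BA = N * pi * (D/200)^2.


(D/200)^2 = (27.1/200)^2 = 0.1355^2 = 0.01836025
Individual BA = 3.141593 * 0.01836025 = 0.0576804 m^2
Stand BA = 201 * 0.0576804 = 11.5938 ≈ 11.59 m^2/ha

11.59 m^2/ha


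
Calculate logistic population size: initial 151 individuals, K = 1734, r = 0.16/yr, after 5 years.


(K - N0)/N0 = (1734 - 151)/151 = 1583/151 = 10.4834
r*t = 0.16 * 5 = 0.8; exp(-0.8) = 0.449329
10.4834 * 0.449329 = 4.71050
1 + 4.71050 = 5.71050
N = 1734 / 5.71050 = 303.651 ≈ 304

304


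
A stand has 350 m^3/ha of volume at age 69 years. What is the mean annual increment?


MAI = 350 / 69 = 5.0725 ≈ 5.07 m^3/ha/yr

5.07 m^3/ha/yr


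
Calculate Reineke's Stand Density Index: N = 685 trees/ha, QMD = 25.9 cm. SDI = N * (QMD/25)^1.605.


QMD/25 = 25.9/25 = 1.036
(1.036)^1.605 = exp(1.605 * ln(1.036)) = exp(1.605 * 0.0353671) = exp(0.0567642) = 1.05841
SDI = 685 * 1.05841 = 725.011 ≈ 725

725


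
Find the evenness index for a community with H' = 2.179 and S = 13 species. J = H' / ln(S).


ln(13) = 2.56495
J = H' / ln(S) = 2.179 / 2.56495 = 0.849529 ≈ 0.8495

0.8495


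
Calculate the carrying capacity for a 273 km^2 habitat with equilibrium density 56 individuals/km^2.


K = 56 * 273 = 15288 individuals

15288 individuals


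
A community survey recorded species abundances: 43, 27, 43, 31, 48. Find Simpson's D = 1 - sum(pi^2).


Total N = 43 + 27 + 43 + 31 + 48 = 192
Per-species terms:
  p = 43/192 = 0.223958; p^2 = 0.223958^2 = 0.050157
  p = 27/192 = 0.140625; p^2 = 0.140625^2 = 0.019775
  p = 43/192 = 0.223958; p^2 = 0.223958^2 = 0.050157
  p = 31/192 = 0.161458; p^2 = 0.161458^2 = 0.026069
  p = 48/192 = 0.250000; p^2 = 0.250000^2 = 0.062500
sum(p^2) = 0.050157 + 0.019775 + 0.050157 + 0.026069 + 0.062500 = 0.208658
D = 1 - 0.208658 = 0.791342 ≈ 0.7913

0.7913


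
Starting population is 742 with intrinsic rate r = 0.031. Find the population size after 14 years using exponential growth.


r*t = 0.031 * 14 = 0.434
exp(0.434) = 1.54342
N = 742 * 1.54342 = 1145.22 ≈ 1145

1145


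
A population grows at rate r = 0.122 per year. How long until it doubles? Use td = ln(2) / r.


td = ln(2) / 0.122 = 0.693147 / 0.122 = 5.68153 ≈ 5.7 years

5.7 years


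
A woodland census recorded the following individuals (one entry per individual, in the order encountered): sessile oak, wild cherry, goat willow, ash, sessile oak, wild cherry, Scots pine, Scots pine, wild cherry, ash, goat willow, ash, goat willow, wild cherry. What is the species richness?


Total individuals logged = 14
Distinct species (count of individuals): sessile oak (2), wild cherry (4), goat willow (3), ash (3), Scots pine (2)
Species richness = number of distinct species = 5

5


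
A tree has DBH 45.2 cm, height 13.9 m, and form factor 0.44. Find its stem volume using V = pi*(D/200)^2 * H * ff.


(D/200)^2 = (45.2/200)^2 = 0.226^2 = 0.051076
BA = 3.141593 * 0.051076 = 0.160460 m^2
V = 0.160460 * 13.9 * 0.44 = 0.981373 ≈ 0.981 m^3

0.981 m^3


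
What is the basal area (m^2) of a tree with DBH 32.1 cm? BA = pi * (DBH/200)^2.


D/200 = 32.1/200 = 0.1605 m
(D/200)^2 = 0.1605^2 = 0.02576025
BA = 3.141593 * 0.02576025 = 0.0809282 ≈ 0.0809 m^2

0.0809 m^2


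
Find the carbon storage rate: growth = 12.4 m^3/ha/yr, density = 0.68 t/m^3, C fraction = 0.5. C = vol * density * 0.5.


C = 12.4 * 0.68 * 0.5 = 4.216 ≈ 4.22 t C/ha/yr

4.22 t C/ha/yr


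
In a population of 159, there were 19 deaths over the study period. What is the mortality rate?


Mortality rate = 19 / 159 = 0.119497 ≈ 0.1195

0.1195


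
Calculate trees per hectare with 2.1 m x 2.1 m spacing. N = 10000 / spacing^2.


N = 10000 / 2.1^2 = 10000 / 4.41 = 2267.57 ≈ 2268 trees/ha

2268 trees/ha


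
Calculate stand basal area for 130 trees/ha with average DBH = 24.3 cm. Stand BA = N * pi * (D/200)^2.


(D/200)^2 = (24.3/200)^2 = 0.1215^2 = 0.01476225
Individual BA = 3.141593 * 0.01476225 = 0.0463770 m^2
Stand BA = 130 * 0.0463770 = 6.02901 ≈ 6.03 m^2/ha

6.03 m^2/ha


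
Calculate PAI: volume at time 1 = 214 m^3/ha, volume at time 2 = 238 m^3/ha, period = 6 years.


PAI = (V2 - V1) / period = (238 - 214) / 6 = 24 / 6 = 4.00 m^3/ha/yr

4.00 m^3/ha/yr


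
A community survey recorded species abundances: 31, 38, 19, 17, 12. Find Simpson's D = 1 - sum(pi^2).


Total N = 31 + 38 + 19 + 17 + 12 = 117
Per-species terms:
  p = 31/117 = 0.264957; p^2 = 0.264957^2 = 0.070202
  p = 38/117 = 0.324786; p^2 = 0.324786^2 = 0.105486
  p = 19/117 = 0.162393; p^2 = 0.162393^2 = 0.026371
  p = 17/117 = 0.145299; p^2 = 0.145299^2 = 0.021112
  p = 12/117 = 0.102564; p^2 = 0.102564^2 = 0.010519
sum(p^2) = 0.070202 + 0.105486 + 0.026371 + 0.021112 + 0.010519 = 0.233690
D = 1 - 0.233690 = 0.766310 ≈ 0.7663

0.7663
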